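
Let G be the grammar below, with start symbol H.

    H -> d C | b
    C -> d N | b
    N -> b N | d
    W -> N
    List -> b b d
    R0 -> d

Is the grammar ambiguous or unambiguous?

Only H, C, N are reachable from H; ignoring the rest: Each reachable nonterminal has at most one production per leading terminal, and all productions are right-linear; the derivation is determined token-by-token.

Unambiguous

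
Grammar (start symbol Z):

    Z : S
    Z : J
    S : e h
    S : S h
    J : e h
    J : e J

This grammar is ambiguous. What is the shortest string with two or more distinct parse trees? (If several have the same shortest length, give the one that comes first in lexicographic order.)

e h

length 2: e h has 2 parse trees

Two derivations of e h:
  Z ⇒ S ⇒ e h
  Z ⇒ J ⇒ e h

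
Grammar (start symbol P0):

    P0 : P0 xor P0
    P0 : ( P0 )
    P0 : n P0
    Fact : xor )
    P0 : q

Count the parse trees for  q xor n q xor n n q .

Parse trees for q xor n q xor n n q:
  [P0 [P0 q] xor [P0 [P0 n [P0 q]] xor [P0 n [P0 n [P0 q]]]]]
  [P0 [P0 q] xor [P0 n [P0 [P0 q] xor [P0 n [P0 n [P0 q]]]]]]
  [P0 [P0 [P0 q] xor [P0 n [P0 q]]] xor [P0 n [P0 n [P0 q]]]]

3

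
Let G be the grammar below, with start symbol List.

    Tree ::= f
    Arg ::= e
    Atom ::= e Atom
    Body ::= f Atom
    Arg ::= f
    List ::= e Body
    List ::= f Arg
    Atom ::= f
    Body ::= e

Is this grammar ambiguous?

Unambiguous

(Tree is unreachable from List, so its rules don't affect L(List).) Each reachable nonterminal has at most one production per leading terminal, and all productions are right-linear; the derivation is determined token-by-token.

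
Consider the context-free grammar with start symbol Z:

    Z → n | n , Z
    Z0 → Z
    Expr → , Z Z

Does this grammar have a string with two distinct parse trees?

Only Z is reachable from Z; ignoring the rest: The reachable grammar is A → atom sep A | atom. Each atom is followed by either the separator (recurse) or end-of-string (stop) — no choice point.

Unambiguous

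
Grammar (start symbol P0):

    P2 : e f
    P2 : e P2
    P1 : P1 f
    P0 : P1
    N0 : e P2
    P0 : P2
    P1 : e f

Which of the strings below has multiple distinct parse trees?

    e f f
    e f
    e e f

e f f: 1 tree
e f: 2 trees
e e f: 1 tree

e f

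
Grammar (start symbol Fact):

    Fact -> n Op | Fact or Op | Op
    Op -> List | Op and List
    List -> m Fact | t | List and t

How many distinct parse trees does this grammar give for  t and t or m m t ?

Parse trees for t and t or m m t:
  [Fact [Fact [Op [List [List t] and t]]] or [Op [List m [Fact [Op [List m [Fact [Op [List t]]]]]]]]]
  [Fact [Fact [Op [Op [List t]] and [List t]]] or [Op [List m [Fact [Op [List m [Fact [Op [List t]]]]]]]]]

2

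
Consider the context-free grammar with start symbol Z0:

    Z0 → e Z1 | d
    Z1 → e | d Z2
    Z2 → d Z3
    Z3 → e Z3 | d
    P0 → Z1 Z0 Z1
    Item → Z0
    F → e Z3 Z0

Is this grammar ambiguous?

Unambiguous

(P0, Item, F are unreachable from Z0, so their rules don't affect L(Z0).) Restricted to the reachable nonterminals, every rule has the form A → t or A → t B, and no two rules for the same A share a first terminal. The grammar encodes a DFA — one run per string.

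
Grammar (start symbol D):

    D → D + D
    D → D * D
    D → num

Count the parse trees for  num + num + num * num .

Parse trees for num + num + num * num:
  [D [D num] + [D [D num] + [D [D num] * [D num]]]]
  [D [D num] + [D [D [D num] + [D num]] * [D num]]]
  [D [D [D num] + [D num]] + [D [D num] * [D num]]]
  [D [D [D num] + [D [D num] + [D num]]] * [D num]]
  [D [D [D [D num] + [D num]] + [D num]] * [D num]]

5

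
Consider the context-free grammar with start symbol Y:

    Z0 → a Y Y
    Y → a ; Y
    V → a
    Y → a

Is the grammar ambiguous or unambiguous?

Unambiguous

Only Y is reachable from Y; ignoring the rest: Right-recursive list with a separator: after each atom, whether the separator follows determines the rule. One parse per string.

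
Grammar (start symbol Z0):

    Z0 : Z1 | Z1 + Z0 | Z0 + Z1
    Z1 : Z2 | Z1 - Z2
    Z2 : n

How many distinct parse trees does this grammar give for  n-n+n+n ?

Parse trees for n-n+n+n:
  [Z0 [Z1 [Z1 [Z2 n]] - [Z2 n]] + [Z0 [Z1 [Z2 n]] + [Z0 [Z1 [Z2 n]]]]]
  [Z0 [Z1 [Z1 [Z2 n]] - [Z2 n]] + [Z0 [Z0 [Z1 [Z2 n]]] + [Z1 [Z2 n]]]]
  [Z0 [Z0 [Z1 [Z1 [Z2 n]] - [Z2 n]] + [Z0 [Z1 [Z2 n]]]] + [Z1 [Z2 n]]]
  [Z0 [Z0 [Z0 [Z1 [Z1 [Z2 n]] - [Z2 n]]] + [Z1 [Z2 n]]] + [Z1 [Z2 n]]]

4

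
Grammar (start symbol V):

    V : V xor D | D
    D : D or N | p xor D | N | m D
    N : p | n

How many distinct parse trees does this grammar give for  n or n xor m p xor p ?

2

Parse trees for n or n xor m p xor p:
  [V [V [D [D [N n]] or [N n]]] xor [D m [D p xor [D [N p]]]]]
  [V [V [V [D [D [N n]] or [N n]]] xor [D m [D [N p]]]] xor [D [N p]]]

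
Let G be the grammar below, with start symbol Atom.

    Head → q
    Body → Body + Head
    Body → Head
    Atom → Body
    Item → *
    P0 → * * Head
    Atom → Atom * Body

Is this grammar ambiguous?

(Item, P0 are unreachable from Atom, so their rules don't affect L(Atom).) Atom → Atom * Body | Body  ;  Body → Body + Head | Head  — a left-associative chain with Head at the bottom. Each string factors uniquely by precedence.

Unambiguous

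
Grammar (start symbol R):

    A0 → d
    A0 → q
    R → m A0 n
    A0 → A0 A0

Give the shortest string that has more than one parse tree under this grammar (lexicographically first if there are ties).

m d d d n

length 3: no string has ≥2 trees
length 4: no string has ≥2 trees
length 5: m d d d n has 2 parse trees

Two derivations of m d d d n:
  R ⇒ m A0 n ⇒ m A0 A0 n ⇒ m d A0 n ⇒ m d A0 A0 n ⇒ m d d A0 n ⇒ m d d d n
  R ⇒ m A0 n ⇒ m A0 A0 n ⇒ m A0 A0 A0 n ⇒ m d A0 A0 n ⇒ m d d A0 n ⇒ m d d d n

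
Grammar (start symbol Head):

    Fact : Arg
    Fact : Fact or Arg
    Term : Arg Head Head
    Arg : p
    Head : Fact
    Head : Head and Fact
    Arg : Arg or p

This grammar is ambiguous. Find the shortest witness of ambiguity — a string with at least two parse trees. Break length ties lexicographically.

length 1: no string has ≥2 trees
length 3: p or p has 2 parse trees

Two derivations of p or p:
  Head ⇒ Fact ⇒ Arg ⇒ Arg or p ⇒ p or p
  Head ⇒ Fact ⇒ Fact or Arg ⇒ Arg or Arg ⇒ p or Arg ⇒ p or p

p or p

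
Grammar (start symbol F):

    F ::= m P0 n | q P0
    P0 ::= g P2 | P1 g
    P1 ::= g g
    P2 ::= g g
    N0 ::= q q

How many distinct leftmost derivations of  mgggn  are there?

Parse trees for mgggn:
  [F m [P0 g [P2 g g]] n]
  [F m [P0 [P1 g g] g] n]

2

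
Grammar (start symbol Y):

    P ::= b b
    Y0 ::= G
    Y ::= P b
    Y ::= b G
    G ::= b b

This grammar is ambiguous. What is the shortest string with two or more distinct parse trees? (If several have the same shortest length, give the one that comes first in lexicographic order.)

b b b

length 3: b b b has 2 parse trees

Two derivations of b b b:
  Y ⇒ P b ⇒ b b b
  Y ⇒ b G ⇒ b b b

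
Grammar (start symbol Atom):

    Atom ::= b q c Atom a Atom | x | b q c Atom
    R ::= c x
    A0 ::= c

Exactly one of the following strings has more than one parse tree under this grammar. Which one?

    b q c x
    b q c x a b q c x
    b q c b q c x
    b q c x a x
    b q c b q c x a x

b q c b q c x a x

b q c x: 1 tree
b q c x a b q c x: 1 tree
b q c b q c x: 1 tree
b q c x a x: 1 tree
b q c b q c x a x: 2 trees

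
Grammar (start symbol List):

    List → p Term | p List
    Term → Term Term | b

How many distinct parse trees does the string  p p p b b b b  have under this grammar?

5

Parse trees for p p p b b b b:
  [List p [List p [List p [Term [Term b] [Term [Term b] [Term [Term b] [Term b]]]]]]]
  [List p [List p [List p [Term [Term b] [Term [Term [Term b] [Term b]] [Term b]]]]]]
  [List p [List p [List p [Term [Term [Term b] [Term b]] [Term [Term b] [Term b]]]]]]
  [List p [List p [List p [Term [Term [Term b] [Term [Term b] [Term b]]] [Term b]]]]]
  [List p [List p [List p [Term [Term [Term [Term b] [Term b]] [Term b]] [Term b]]]]]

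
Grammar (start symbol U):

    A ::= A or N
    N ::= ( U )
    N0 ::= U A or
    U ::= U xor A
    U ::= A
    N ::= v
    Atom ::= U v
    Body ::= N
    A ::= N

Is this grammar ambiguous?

Unambiguous

(N0, Body, Atom are unreachable from U, so their rules don't affect L(U).) The grammar is stratified — U handles 'xor' (left-recursive), A handles 'or', N atoms. Each operator has a fixed associativity and precedence level, so every string has one parse.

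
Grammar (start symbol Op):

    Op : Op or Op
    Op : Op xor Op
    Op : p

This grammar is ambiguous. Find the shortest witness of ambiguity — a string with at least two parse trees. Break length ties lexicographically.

length 1: no string has ≥2 trees
length 3: no string has ≥2 trees
length 5: p or p or p has 2 parse trees

Two derivations of p or p or p:
  Op ⇒ Op or Op ⇒ Op or Op or Op ⇒ p or Op or Op ⇒ p or p or Op ⇒ p or p or p
  Op ⇒ Op or Op ⇒ p or Op ⇒ p or Op or Op ⇒ p or p or Op ⇒ p or p or p

p or p or p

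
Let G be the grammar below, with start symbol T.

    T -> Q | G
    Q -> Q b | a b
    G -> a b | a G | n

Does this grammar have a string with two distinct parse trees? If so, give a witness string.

Witness: a b

Derivation 1: T ⇒ Q ⇒ a b
Derivation 2: T ⇒ G ⇒ a b

Two distinct leftmost derivations for the same string.

Ambiguous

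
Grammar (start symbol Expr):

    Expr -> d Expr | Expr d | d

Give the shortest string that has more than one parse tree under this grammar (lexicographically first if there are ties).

length 1: no string has ≥2 trees
length 2: d d has 2 parse trees

Two derivations of d d:
  Expr ⇒ d Expr ⇒ d d
  Expr ⇒ Expr d ⇒ d d

d d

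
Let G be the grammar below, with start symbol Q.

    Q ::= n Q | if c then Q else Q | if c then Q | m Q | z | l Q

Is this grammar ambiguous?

Witness: if c then if c then z else z

Derivation 1: Q ⇒ if c then Q else Q ⇒ if c then if c then Q else Q ⇒ if c then if c then z else Q ⇒ if c then if c then z else z
Derivation 2: Q ⇒ if c then Q ⇒ if c then if c then Q else Q ⇒ if c then if c then z else Q ⇒ if c then if c then z else z

Two distinct leftmost derivations for the same string.

Ambiguous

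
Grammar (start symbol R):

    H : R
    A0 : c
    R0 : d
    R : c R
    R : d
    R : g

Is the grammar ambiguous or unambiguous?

Unambiguous

Only R is reachable from R; ignoring the rest: Each reachable nonterminal has at most one production per leading terminal, and all productions are right-linear; the derivation is determined token-by-token.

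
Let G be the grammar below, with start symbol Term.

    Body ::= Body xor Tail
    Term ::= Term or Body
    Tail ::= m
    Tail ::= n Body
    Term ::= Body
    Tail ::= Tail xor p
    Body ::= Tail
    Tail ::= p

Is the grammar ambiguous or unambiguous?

Ambiguous

Witness: m xor p

Derivation 1: Term ⇒ Body ⇒ Body xor Tail ⇒ Tail xor Tail ⇒ m xor Tail ⇒ m xor p
Derivation 2: Term ⇒ Body ⇒ Tail ⇒ Tail xor p ⇒ m xor p

Two distinct leftmost derivations for the same string.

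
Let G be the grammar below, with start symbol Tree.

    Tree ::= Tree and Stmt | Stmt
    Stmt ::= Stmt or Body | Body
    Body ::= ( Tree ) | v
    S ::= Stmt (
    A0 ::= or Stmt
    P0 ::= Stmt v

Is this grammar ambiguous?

(S, A0, P0 are unreachable from Tree, so their rules don't affect L(Tree).) The grammar is stratified — Tree handles 'and' (left-recursive), Stmt handles 'or', Body atoms. Each operator has a fixed associativity and precedence level, so every string has one parse.

Unambiguous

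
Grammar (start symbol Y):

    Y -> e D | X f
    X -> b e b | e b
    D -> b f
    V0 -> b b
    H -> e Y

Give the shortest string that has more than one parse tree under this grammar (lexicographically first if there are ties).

length 3: e b f has 2 parse trees

Two derivations of e b f:
  Y ⇒ e D ⇒ e b f
  Y ⇒ X f ⇒ e b f

e b f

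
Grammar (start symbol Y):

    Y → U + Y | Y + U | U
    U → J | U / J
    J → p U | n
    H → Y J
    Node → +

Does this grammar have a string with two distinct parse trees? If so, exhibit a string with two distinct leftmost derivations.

Witness: n + n

Derivation 1: Y ⇒ U + Y ⇒ J + Y ⇒ n + Y ⇒ n + U ⇒ n + J ⇒ n + n
Derivation 2: Y ⇒ Y + U ⇒ U + U ⇒ J + U ⇒ n + U ⇒ n + J ⇒ n + n

Two distinct leftmost derivations for the same string.

Ambiguous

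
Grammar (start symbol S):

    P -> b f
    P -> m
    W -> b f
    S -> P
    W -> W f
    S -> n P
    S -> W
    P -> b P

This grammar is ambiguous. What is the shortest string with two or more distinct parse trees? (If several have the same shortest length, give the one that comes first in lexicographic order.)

b f

length 1: no string has ≥2 trees
length 2: b f has 2 parse trees

Two derivations of b f:
  S ⇒ P ⇒ b f
  S ⇒ W ⇒ b f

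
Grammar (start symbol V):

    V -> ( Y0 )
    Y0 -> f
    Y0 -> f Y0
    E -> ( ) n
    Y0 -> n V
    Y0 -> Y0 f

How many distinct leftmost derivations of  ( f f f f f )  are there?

16

Parse trees for ( f f f f f ) (showing first 6 of 16):
  [V ( [Y0 f [Y0 f [Y0 f [Y0 f [Y0 f]]]]] )]
  [V ( [Y0 f [Y0 f [Y0 f [Y0 [Y0 f] f]]]] )]
  [V ( [Y0 f [Y0 f [Y0 [Y0 f [Y0 f]] f]]] )]
  [V ( [Y0 f [Y0 f [Y0 [Y0 [Y0 f] f] f]]] )]
  [V ( [Y0 f [Y0 [Y0 f [Y0 f [Y0 f]]] f]] )]
  [V ( [Y0 f [Y0 [Y0 f [Y0 [Y0 f] f]] f]] )]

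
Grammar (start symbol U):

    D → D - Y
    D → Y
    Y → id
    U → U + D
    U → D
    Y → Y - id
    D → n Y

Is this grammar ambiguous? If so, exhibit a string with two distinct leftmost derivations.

Witness: id - id

Derivation 1: U ⇒ D ⇒ D - Y ⇒ Y - Y ⇒ id - Y ⇒ id - id
Derivation 2: U ⇒ D ⇒ Y ⇒ Y - id ⇒ id - id

Two distinct leftmost derivations for the same string.

Ambiguous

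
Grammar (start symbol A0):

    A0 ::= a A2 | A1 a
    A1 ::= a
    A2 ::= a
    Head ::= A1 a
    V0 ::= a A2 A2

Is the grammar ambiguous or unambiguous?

Witness: a a

Derivation 1: A0 ⇒ a A2 ⇒ a a
Derivation 2: A0 ⇒ A1 a ⇒ a a

Two distinct leftmost derivations for the same string.

Ambiguous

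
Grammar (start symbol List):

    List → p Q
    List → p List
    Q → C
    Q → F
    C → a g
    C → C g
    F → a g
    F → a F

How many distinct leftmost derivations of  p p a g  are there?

2

Parse trees for p p a g:
  [List p [List p [Q [C a g]]]]
  [List p [List p [Q [F a g]]]]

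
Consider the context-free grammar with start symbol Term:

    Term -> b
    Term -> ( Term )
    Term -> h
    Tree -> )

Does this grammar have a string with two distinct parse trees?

Only Term is reachable from Term; ignoring the rest: Each string is a nest of matched brackets around a single atom. An opening bracket forces the recursive rule; an atom forces the base rule.

Unambiguous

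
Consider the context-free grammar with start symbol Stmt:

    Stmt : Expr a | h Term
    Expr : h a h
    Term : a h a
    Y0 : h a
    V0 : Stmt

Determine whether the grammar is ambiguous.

Witness: h a h a

Derivation 1: Stmt ⇒ Expr a ⇒ h a h a
Derivation 2: Stmt ⇒ h Term ⇒ h a h a

Two distinct leftmost derivations for the same string.

Ambiguous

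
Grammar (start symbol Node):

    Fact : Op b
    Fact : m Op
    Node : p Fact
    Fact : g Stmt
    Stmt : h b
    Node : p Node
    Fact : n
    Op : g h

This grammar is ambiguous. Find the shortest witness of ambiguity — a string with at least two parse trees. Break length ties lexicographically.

p g h b

length 2: no string has ≥2 trees
length 3: no string has ≥2 trees
length 4: p g h b has 2 parse trees

Two derivations of p g h b:
  Node ⇒ p Fact ⇒ p Op b ⇒ p g h b
  Node ⇒ p Fact ⇒ p g Stmt ⇒ p g h b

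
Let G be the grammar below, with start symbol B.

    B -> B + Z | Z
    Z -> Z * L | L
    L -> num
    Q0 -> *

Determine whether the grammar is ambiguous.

Only B, Z, L are reachable from B; ignoring the rest: The grammar is stratified — B handles '+' (left-recursive), Z handles '*', L atoms. Each operator has a fixed associativity and precedence level, so every string has one parse.

Unambiguous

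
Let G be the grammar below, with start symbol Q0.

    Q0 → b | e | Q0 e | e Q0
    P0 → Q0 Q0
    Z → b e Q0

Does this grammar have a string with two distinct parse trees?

Witness: e e

Derivation 1: Q0 ⇒ Q0 e ⇒ e e
Derivation 2: Q0 ⇒ e Q0 ⇒ e e

Two distinct leftmost derivations for the same string.

Ambiguous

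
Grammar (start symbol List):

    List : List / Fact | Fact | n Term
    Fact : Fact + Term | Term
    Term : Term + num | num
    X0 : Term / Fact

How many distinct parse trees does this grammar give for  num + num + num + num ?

8

Parse trees for num + num + num + num:
  [List [Fact [Fact [Term num]] + [Term [Term [Term num] + num] + num]]]
  [List [Fact [Fact [Fact [Term num]] + [Term num]] + [Term [Term num] + num]]]
  [List [Fact [Fact [Term [Term num] + num]] + [Term [Term num] + num]]]
  [List [Fact [Fact [Fact [Term num]] + [Term [Term num] + num]] + [Term num]]]
  [List [Fact [Fact [Fact [Fact [Term num]] + [Term num]] + [Term num]] + [Term num]]]
  [List [Fact [Fact [Fact [Term [Term num] + num]] + [Term num]] + [Term num]]]
  [List [Fact [Fact [Term [Term [Term num] + num] + num]] + [Term num]]]
  [List [Fact [Term [Term [Term [Term num] + num] + num] + num]]]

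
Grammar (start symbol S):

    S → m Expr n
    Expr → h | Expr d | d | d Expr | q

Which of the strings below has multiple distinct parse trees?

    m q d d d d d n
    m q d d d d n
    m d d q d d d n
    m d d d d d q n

m d d q d d d n

m q d d d d d n: 1 tree
m q d d d d n: 1 tree
m d d q d d d n: 10 trees
m d d d d d q n: 1 tree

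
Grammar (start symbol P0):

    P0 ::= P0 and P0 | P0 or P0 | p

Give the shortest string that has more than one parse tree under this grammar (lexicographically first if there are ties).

p and p and p

length 1: no string has ≥2 trees
length 3: no string has ≥2 trees
length 5: p and p and p has 2 parse trees

Two derivations of p and p and p:
  P0 ⇒ P0 and P0 ⇒ P0 and P0 and P0 ⇒ p and P0 and P0 ⇒ p and p and P0 ⇒ p and p and p
  P0 ⇒ P0 and P0 ⇒ p and P0 ⇒ p and P0 and P0 ⇒ p and p and P0 ⇒ p and p and p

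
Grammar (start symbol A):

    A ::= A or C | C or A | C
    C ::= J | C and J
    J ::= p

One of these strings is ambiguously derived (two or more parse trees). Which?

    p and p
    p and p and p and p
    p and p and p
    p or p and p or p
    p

p or p and p or p

p and p: 1 tree
p and p and p and p: 1 tree
p and p and p: 1 tree
p or p and p or p: 4 trees
p: 1 tree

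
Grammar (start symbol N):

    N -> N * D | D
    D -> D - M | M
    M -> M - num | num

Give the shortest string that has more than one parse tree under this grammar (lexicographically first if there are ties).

length 1: no string has ≥2 trees
length 3: num - num has 2 parse trees

Two derivations of num - num:
  N ⇒ D ⇒ D - M ⇒ M - M ⇒ num - M ⇒ num - num
  N ⇒ D ⇒ M ⇒ M - num ⇒ num - num

num - num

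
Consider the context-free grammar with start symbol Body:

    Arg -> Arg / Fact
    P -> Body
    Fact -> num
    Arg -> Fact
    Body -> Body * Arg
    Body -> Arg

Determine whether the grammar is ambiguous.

(P is unreachable from Body, so its rules don't affect L(Body).) Body → Body * Arg | Arg  ;  Arg → Arg / Fact | Fact  — a left-associative chain with Fact at the bottom. Each string factors uniquely by precedence.

Unambiguous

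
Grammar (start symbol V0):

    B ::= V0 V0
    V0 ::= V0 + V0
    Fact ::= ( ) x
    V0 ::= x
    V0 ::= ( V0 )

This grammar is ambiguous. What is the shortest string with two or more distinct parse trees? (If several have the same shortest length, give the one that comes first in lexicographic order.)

length 1: no string has ≥2 trees
length 3: no string has ≥2 trees
length 5: x + x + x has 2 parse trees

Two derivations of x + x + x:
  V0 ⇒ V0 + V0 ⇒ V0 + V0 + V0 ⇒ x + V0 + V0 ⇒ x + x + V0 ⇒ x + x + x
  V0 ⇒ V0 + V0 ⇒ x + V0 ⇒ x + V0 + V0 ⇒ x + x + V0 ⇒ x + x + x

x + x + x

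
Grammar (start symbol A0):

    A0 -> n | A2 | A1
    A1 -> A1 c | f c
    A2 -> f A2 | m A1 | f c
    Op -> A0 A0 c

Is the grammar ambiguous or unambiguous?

Witness: f c

Derivation 1: A0 ⇒ A2 ⇒ f c
Derivation 2: A0 ⇒ A1 ⇒ f c

Two distinct leftmost derivations for the same string.

Ambiguous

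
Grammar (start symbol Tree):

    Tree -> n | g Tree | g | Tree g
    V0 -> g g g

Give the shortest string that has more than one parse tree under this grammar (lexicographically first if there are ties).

g g

length 1: no string has ≥2 trees
length 2: g g has 2 parse trees

Two derivations of g g:
  Tree ⇒ g Tree ⇒ g g
  Tree ⇒ Tree g ⇒ g g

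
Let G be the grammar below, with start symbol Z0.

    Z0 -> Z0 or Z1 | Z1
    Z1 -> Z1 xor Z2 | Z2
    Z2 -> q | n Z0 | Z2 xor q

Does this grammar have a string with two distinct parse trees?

Witness: q xor q

Derivation 1: Z0 ⇒ Z1 ⇒ Z1 xor Z2 ⇒ Z2 xor Z2 ⇒ q xor Z2 ⇒ q xor q
Derivation 2: Z0 ⇒ Z1 ⇒ Z2 ⇒ Z2 xor q ⇒ q xor q

Two distinct leftmost derivations for the same string.

Ambiguous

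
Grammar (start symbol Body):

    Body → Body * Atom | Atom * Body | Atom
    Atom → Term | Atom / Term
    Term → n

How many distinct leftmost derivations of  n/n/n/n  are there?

1

Parse trees for n/n/n/n:
  [Body [Atom [Atom [Atom [Atom [Term n]] / [Term n]] / [Term n]] / [Term n]]]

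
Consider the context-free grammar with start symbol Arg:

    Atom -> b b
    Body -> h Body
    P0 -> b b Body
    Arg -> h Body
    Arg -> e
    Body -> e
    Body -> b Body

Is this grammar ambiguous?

(Atom, P0 are unreachable from Arg, so their rules don't affect L(Arg).) The reachable rules are right-linear with at most one rule per (nonterminal, next-terminal) pair. Each input token forces the next rule, so parsing is deterministic.

Unambiguous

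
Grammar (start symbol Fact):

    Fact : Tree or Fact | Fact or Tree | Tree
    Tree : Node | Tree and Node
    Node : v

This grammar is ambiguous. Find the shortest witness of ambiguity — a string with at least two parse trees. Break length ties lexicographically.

v or v

length 1: no string has ≥2 trees
length 3: v or v has 2 parse trees

Two derivations of v or v:
  Fact ⇒ Tree or Fact ⇒ Node or Fact ⇒ v or Fact ⇒ v or Tree ⇒ v or Node ⇒ v or v
  Fact ⇒ Fact or Tree ⇒ Tree or Tree ⇒ Node or Tree ⇒ v or Tree ⇒ v or Node ⇒ v or v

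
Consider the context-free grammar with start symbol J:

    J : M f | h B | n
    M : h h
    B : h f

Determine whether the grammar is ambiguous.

Ambiguous

Witness: h h f

Derivation 1: J ⇒ M f ⇒ h h f
Derivation 2: J ⇒ h B ⇒ h h f

Two distinct leftmost derivations for the same string.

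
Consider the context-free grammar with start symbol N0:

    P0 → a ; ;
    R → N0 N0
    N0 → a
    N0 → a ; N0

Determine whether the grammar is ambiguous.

Only N0 is reachable from N0; ignoring the rest: The reachable grammar is A → atom sep A | atom. Each atom is followed by either the separator (recurse) or end-of-string (stop) — no choice point.

Unambiguous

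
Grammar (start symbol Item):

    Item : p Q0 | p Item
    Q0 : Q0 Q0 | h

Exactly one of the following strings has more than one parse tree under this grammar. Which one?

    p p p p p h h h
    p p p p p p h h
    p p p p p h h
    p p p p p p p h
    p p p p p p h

p p p p p h h h: 2 trees
p p p p p p h h: 1 tree
p p p p p h h: 1 tree
p p p p p p p h: 1 tree
p p p p p p h: 1 tree

p p p p p h h h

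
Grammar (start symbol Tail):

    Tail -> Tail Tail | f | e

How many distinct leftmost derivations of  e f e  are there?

Parse trees for e f e:
  [Tail [Tail e] [Tail [Tail f] [Tail e]]]
  [Tail [Tail [Tail e] [Tail f]] [Tail e]]

2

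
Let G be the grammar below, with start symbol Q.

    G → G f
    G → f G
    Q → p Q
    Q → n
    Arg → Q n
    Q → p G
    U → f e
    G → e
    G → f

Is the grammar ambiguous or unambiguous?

Ambiguous

Witness: p f f

Derivation 1: Q ⇒ p G ⇒ p G f ⇒ p f f
Derivation 2: Q ⇒ p G ⇒ p f G ⇒ p f f

Two distinct leftmost derivations for the same string.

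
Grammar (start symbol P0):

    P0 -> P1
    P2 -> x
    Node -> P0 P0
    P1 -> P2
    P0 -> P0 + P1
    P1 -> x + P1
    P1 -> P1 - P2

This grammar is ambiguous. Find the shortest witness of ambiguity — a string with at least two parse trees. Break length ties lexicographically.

length 1: no string has ≥2 trees
length 3: x + x has 2 parse trees

Two derivations of x + x:
  P0 ⇒ P1 ⇒ x + P1 ⇒ x + P2 ⇒ x + x
  P0 ⇒ P0 + P1 ⇒ P1 + P1 ⇒ P2 + P1 ⇒ x + P1 ⇒ x + P2 ⇒ x + x

x + x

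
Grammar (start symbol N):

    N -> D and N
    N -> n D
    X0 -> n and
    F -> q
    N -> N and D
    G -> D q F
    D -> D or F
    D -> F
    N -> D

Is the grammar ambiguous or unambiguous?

Ambiguous

Witness: q and q

Derivation 1: N ⇒ D and N ⇒ F and N ⇒ q and N ⇒ q and D ⇒ q and F ⇒ q and q
Derivation 2: N ⇒ N and D ⇒ D and D ⇒ F and D ⇒ q and D ⇒ q and F ⇒ q and q

Two distinct leftmost derivations for the same string.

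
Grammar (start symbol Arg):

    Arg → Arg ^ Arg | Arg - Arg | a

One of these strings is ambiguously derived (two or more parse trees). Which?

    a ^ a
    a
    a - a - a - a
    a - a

a - a - a - a

a ^ a: 1 tree
a: 1 tree
a - a - a - a: 5 trees
a - a: 1 tree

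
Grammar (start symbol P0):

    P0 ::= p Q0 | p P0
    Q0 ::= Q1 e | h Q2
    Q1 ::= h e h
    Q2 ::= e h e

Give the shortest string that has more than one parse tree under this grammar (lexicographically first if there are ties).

length 5: p h e h e has 2 parse trees

Two derivations of p h e h e:
  P0 ⇒ p Q0 ⇒ p Q1 e ⇒ p h e h e
  P0 ⇒ p Q0 ⇒ p h Q2 ⇒ p h e h e

p h e h e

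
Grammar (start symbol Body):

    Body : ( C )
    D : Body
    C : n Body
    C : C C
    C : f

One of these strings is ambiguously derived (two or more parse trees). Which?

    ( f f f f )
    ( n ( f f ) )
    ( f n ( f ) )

( f f f f )

( f f f f ): 5 trees
( n ( f f ) ): 1 tree
( f n ( f ) ): 1 tree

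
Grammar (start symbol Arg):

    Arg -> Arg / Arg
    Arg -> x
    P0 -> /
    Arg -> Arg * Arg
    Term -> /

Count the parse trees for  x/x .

1

Parse trees for x/x:
  [Arg [Arg x] / [Arg x]]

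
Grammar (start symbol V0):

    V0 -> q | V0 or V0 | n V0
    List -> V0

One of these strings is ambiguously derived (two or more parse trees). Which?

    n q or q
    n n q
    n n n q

n q or q: 2 trees
n n q: 1 tree
n n n q: 1 tree

n q or q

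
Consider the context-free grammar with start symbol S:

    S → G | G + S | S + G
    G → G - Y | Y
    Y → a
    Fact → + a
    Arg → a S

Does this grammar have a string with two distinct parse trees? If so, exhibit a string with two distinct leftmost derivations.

Ambiguous

Witness: a + a

Derivation 1: S ⇒ G + S ⇒ Y + S ⇒ a + S ⇒ a + G ⇒ a + Y ⇒ a + a
Derivation 2: S ⇒ S + G ⇒ G + G ⇒ Y + G ⇒ a + G ⇒ a + Y ⇒ a + a

Two distinct leftmost derivations for the same string.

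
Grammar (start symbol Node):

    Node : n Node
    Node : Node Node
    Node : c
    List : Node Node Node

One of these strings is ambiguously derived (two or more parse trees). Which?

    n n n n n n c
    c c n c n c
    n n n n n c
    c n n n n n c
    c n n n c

n n n n n n c: 1 tree
c c n c n c: 7 trees
n n n n n c: 1 tree
c n n n n n c: 1 tree
c n n n c: 1 tree

c c n c n c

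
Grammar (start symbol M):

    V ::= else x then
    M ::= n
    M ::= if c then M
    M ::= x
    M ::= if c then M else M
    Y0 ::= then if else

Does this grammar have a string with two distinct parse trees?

Ambiguous

Witness: if c then if c then n else n

Derivation 1: M ⇒ if c then M ⇒ if c then if c then M else M ⇒ if c then if c then n else M ⇒ if c then if c then n else n
Derivation 2: M ⇒ if c then M else M ⇒ if c then if c then M else M ⇒ if c then if c then n else M ⇒ if c then if c then n else n

Two distinct leftmost derivations for the same string.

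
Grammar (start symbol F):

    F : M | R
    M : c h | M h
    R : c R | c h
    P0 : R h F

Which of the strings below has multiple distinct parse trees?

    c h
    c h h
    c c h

c h: 2 trees
c h h: 1 tree
c c h: 1 tree

c h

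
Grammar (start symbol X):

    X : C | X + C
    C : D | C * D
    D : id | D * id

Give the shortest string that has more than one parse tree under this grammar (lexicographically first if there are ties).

id * id

length 1: no string has ≥2 trees
length 3: id * id has 2 parse trees

Two derivations of id * id:
  X ⇒ C ⇒ D ⇒ D * id ⇒ id * id
  X ⇒ C ⇒ C * D ⇒ D * D ⇒ id * D ⇒ id * id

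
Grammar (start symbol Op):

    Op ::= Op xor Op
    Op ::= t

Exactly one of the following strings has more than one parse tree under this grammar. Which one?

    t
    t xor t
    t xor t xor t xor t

t: 1 tree
t xor t: 1 tree
t xor t xor t xor t: 5 trees

t xor t xor t xor t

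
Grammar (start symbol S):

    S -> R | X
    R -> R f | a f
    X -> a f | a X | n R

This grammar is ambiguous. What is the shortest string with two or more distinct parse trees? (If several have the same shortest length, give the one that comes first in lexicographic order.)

a f

length 2: a f has 2 parse trees

Two derivations of a f:
  S ⇒ R ⇒ a f
  S ⇒ X ⇒ a f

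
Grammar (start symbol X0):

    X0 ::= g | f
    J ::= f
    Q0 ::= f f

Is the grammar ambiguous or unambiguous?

Unambiguous

(J, Q0 are unreachable from X0, so their rules don't affect L(X0).) The reachable rules are right-linear with at most one rule per (nonterminal, next-terminal) pair. Each input token forces the next rule, so parsing is deterministic.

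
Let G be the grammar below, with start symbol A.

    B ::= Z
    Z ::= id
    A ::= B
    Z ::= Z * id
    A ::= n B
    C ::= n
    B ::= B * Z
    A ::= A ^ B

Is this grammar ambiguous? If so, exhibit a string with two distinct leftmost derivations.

Witness: id * id

Derivation 1: A ⇒ B ⇒ Z ⇒ Z * id ⇒ id * id
Derivation 2: A ⇒ B ⇒ B * Z ⇒ Z * Z ⇒ id * Z ⇒ id * id

Two distinct leftmost derivations for the same string.

Ambiguous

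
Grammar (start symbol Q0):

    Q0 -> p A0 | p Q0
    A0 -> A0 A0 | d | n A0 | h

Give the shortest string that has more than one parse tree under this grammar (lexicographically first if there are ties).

p d d d

length 2: no string has ≥2 trees
length 3: no string has ≥2 trees
length 4: p d d d has 2 parse trees

Two derivations of p d d d:
  Q0 ⇒ p A0 ⇒ p A0 A0 ⇒ p A0 A0 A0 ⇒ p d A0 A0 ⇒ p d d A0 ⇒ p d d d
  Q0 ⇒ p A0 ⇒ p A0 A0 ⇒ p d A0 ⇒ p d A0 A0 ⇒ p d d A0 ⇒ p d d d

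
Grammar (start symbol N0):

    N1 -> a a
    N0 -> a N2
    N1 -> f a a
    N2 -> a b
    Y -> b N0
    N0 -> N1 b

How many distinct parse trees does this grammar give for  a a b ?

Parse trees for a a b:
  [N0 a [N2 a b]]
  [N0 [N1 a a] b]

2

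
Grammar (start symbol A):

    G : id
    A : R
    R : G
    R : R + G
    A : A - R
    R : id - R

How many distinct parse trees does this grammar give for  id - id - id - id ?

Parse trees for id - id - id - id:
  [A [R id - [R id - [R id - [R [G id]]]]]]
  [A [A [R [G id]]] - [R id - [R id - [R [G id]]]]]
  [A [A [R id - [R [G id]]]] - [R id - [R [G id]]]]
  [A [A [A [R [G id]]] - [R [G id]]] - [R id - [R [G id]]]]
  [A [A [R id - [R id - [R [G id]]]]] - [R [G id]]]
  [A [A [A [R [G id]]] - [R id - [R [G id]]]] - [R [G id]]]
  [A [A [A [R id - [R [G id]]]] - [R [G id]]] - [R [G id]]]
  [A [A [A [A [R [G id]]] - [R [G id]]] - [R [G id]]] - [R [G id]]]

8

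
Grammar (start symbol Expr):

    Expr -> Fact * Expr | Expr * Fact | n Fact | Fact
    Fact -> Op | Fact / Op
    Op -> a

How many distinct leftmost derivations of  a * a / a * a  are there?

Parse trees for a * a / a * a:
  [Expr [Fact [Op a]] * [Expr [Fact [Fact [Op a]] / [Op a]] * [Expr [Fact [Op a]]]]]
  [Expr [Fact [Op a]] * [Expr [Expr [Fact [Fact [Op a]] / [Op a]]] * [Fact [Op a]]]]
  [Expr [Expr [Fact [Op a]] * [Expr [Fact [Fact [Op a]] / [Op a]]]] * [Fact [Op a]]]
  [Expr [Expr [Expr [Fact [Op a]]] * [Fact [Fact [Op a]] / [Op a]]] * [Fact [Op a]]]

4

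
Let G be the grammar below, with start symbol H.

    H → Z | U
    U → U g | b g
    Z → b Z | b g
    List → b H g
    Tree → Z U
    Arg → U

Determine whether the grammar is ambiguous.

Witness: b g

Derivation 1: H ⇒ Z ⇒ b g
Derivation 2: H ⇒ U ⇒ b g

Two distinct leftmost derivations for the same string.

Ambiguous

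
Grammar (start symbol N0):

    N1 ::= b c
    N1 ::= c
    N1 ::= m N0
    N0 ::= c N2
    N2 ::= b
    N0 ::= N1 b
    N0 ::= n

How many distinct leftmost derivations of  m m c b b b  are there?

2

Parse trees for m m c b b b:
  [N0 [N1 m [N0 [N1 m [N0 c [N2 b]]] b]] b]
  [N0 [N1 m [N0 [N1 m [N0 [N1 c] b]] b]] b]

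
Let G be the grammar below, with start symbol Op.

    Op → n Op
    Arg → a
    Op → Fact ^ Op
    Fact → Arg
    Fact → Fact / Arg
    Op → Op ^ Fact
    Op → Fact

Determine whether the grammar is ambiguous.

Ambiguous

Witness: a ^ a

Derivation 1: Op ⇒ Fact ^ Op ⇒ Arg ^ Op ⇒ a ^ Op ⇒ a ^ Fact ⇒ a ^ Arg ⇒ a ^ a
Derivation 2: Op ⇒ Op ^ Fact ⇒ Fact ^ Fact ⇒ Arg ^ Fact ⇒ a ^ Fact ⇒ a ^ Arg ⇒ a ^ a

Two distinct leftmost derivations for the same string.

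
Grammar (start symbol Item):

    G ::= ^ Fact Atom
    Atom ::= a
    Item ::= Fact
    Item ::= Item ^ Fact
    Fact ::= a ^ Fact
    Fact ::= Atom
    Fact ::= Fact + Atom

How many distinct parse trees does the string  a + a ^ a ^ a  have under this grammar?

2

Parse trees for a + a ^ a ^ a:
  [Item [Item [Fact [Fact [Atom a]] + [Atom a]]] ^ [Fact a ^ [Fact [Atom a]]]]
  [Item [Item [Item [Fact [Fact [Atom a]] + [Atom a]]] ^ [Fact [Atom a]]] ^ [Fact [Atom a]]]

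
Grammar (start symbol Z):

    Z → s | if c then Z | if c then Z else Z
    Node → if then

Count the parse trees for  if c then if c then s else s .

2

Parse trees for if c then if c then s else s:
  [Z if c then [Z if c then [Z s] else [Z s]]]
  [Z if c then [Z if c then [Z s]] else [Z s]]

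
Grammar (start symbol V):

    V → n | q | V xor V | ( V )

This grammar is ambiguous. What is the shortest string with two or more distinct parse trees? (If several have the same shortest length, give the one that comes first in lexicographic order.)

n xor n xor n

length 1: no string has ≥2 trees
length 3: no string has ≥2 trees
length 5: n xor n xor n has 2 parse trees

Two derivations of n xor n xor n:
  V ⇒ V xor V ⇒ n xor V ⇒ n xor V xor V ⇒ n xor n xor V ⇒ n xor n xor n
  V ⇒ V xor V ⇒ V xor V xor V ⇒ n xor V xor V ⇒ n xor n xor V ⇒ n xor n xor n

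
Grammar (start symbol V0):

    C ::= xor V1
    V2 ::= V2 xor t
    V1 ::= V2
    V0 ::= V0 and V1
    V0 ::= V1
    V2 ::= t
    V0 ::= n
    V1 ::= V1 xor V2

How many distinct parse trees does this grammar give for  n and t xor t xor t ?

Parse trees for n and t xor t xor t:
  [V0 [V0 n] and [V1 [V2 [V2 [V2 t] xor t] xor t]]]
  [V0 [V0 n] and [V1 [V1 [V2 t]] xor [V2 [V2 t] xor t]]]
  [V0 [V0 n] and [V1 [V1 [V2 [V2 t] xor t]] xor [V2 t]]]
  [V0 [V0 n] and [V1 [V1 [V1 [V2 t]] xor [V2 t]] xor [V2 t]]]

4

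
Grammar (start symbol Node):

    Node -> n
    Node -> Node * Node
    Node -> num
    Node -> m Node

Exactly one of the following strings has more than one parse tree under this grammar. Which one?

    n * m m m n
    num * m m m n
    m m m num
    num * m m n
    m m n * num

n * m m m n: 1 tree
num * m m m n: 1 tree
m m m num: 1 tree
num * m m n: 1 tree
m m n * num: 3 trees

m m n * num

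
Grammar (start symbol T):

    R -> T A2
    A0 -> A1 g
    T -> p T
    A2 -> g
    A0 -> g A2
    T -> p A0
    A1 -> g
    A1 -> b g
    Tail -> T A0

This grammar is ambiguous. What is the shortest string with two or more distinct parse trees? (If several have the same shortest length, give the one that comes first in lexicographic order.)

p g g

length 3: p g g has 2 parse trees

Two derivations of p g g:
  T ⇒ p A0 ⇒ p A1 g ⇒ p g g
  T ⇒ p A0 ⇒ p g A2 ⇒ p g g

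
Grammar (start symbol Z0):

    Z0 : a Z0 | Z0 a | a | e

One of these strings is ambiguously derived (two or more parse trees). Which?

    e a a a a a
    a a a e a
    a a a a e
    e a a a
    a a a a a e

a a a e a

e a a a a a: 1 tree
a a a e a: 4 trees
a a a a e: 1 tree
e a a a: 1 tree
a a a a a e: 1 tree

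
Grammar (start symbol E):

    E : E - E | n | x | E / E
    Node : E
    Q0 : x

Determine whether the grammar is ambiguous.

Ambiguous

Witness: n - n - n

Derivation 1: E ⇒ E - E ⇒ E - E - E ⇒ n - E - E ⇒ n - n - E ⇒ n - n - n
Derivation 2: E ⇒ E - E ⇒ n - E ⇒ n - E - E ⇒ n - n - E ⇒ n - n - n

Two distinct leftmost derivations for the same string.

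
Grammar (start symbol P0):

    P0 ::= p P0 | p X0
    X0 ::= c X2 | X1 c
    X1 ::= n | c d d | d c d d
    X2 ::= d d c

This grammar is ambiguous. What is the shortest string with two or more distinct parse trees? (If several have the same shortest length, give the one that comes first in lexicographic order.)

length 3: no string has ≥2 trees
length 4: no string has ≥2 trees
length 5: p c d d c has 2 parse trees

Two derivations of p c d d c:
  P0 ⇒ p X0 ⇒ p c X2 ⇒ p c d d c
  P0 ⇒ p X0 ⇒ p X1 c ⇒ p c d d c

p c d d c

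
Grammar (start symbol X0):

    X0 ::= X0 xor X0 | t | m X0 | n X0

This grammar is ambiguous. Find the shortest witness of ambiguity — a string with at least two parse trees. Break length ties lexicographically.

length 1: no string has ≥2 trees
length 2: no string has ≥2 trees
length 3: no string has ≥2 trees
length 4: m t xor t has 2 parse trees

Two derivations of m t xor t:
  X0 ⇒ X0 xor X0 ⇒ m X0 xor X0 ⇒ m t xor X0 ⇒ m t xor t
  X0 ⇒ m X0 ⇒ m X0 xor X0 ⇒ m t xor X0 ⇒ m t xor t

m t xor t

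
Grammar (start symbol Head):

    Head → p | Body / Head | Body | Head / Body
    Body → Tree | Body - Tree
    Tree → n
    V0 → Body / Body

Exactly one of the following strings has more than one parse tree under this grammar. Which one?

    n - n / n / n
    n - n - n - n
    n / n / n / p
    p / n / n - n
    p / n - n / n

n - n / n / n

n - n / n / n: 4 trees
n - n - n - n: 1 tree
n / n / n / p: 1 tree
p / n / n - n: 1 tree
p / n - n / n: 1 tree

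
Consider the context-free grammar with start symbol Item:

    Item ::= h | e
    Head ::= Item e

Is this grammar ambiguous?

Only Item is reachable from Item; ignoring the rest: Restricted to the reachable nonterminals, every rule has the form A → t or A → t B, and no two rules for the same A share a first terminal. The grammar encodes a DFA — one run per string.

Unambiguous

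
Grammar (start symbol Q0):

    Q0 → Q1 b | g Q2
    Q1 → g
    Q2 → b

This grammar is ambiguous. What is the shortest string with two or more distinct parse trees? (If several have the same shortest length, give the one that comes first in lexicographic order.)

g b

length 2: g b has 2 parse trees

Two derivations of g b:
  Q0 ⇒ Q1 b ⇒ g b
  Q0 ⇒ g Q2 ⇒ g b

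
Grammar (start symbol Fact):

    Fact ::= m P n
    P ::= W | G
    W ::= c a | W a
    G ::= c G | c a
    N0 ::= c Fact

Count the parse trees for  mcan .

2

Parse trees for mcan:
  [Fact m [P [W c a]] n]
  [Fact m [P [G c a]] n]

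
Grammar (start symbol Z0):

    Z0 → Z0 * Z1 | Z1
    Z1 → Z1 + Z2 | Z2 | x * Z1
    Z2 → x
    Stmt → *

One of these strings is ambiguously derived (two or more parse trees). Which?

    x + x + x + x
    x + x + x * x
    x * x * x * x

x + x + x + x: 1 tree
x + x + x * x: 1 tree
x * x * x * x: 8 trees

x * x * x * x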